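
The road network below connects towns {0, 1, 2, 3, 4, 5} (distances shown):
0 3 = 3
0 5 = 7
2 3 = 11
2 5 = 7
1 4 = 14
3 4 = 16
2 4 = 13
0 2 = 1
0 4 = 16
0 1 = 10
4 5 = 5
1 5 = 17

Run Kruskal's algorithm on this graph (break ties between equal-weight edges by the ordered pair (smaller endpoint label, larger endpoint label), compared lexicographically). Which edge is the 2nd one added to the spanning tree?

Sort edges by weight, then run Kruskal:
0 2 (1): add — endpoints in different components.
0 3 (3): add — endpoints in different components.
4 5 (5): add — endpoints in different components.
0 5 (7): add — endpoints in different components.
2 5 (7): skip — 2 and 5 already connected.
0 1 (10): add — endpoints in different components.
The 2nd edge added is 0 3.

0-3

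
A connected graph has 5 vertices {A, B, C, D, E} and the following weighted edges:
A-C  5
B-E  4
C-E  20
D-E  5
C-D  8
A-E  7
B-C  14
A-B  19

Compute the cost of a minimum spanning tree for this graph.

Sort edges by weight, then run Kruskal:
B-E (4): add — endpoints in different components.
A-C (5): add — endpoints in different components.
D-E (5): add — endpoints in different components.
A-E (7): add — endpoints in different components.
MST edges: B-E, A-C, D-E, A-E; total weight 4+5+5+7 = 21.

21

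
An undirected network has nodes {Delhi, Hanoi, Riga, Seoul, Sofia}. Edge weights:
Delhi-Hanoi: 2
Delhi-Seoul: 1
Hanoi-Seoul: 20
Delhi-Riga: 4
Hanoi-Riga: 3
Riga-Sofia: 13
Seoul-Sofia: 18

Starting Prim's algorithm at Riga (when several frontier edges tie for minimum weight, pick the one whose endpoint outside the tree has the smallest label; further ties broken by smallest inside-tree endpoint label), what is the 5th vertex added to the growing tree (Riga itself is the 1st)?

Sofia

Grow the tree from Riga using Prim:
Step 1: frontier [Hanoi-Riga 3, Delhi-Riga 4, Riga-Sofia 13] → take Hanoi-Riga (3); add Hanoi.
Step 2: frontier [Delhi-Hanoi 2, Hanoi-Seoul 20, Delhi-Riga 4, Riga-Sofia 13] → take Delhi-Hanoi (2); add Delhi.
Step 3: frontier [Delhi-Seoul 1, Hanoi-Seoul 20, Riga-Sofia 13] → take Delhi-Seoul (1); add Seoul.
Step 4: frontier [Riga-Sofia 13, Seoul-Sofia 18] → take Riga-Sofia (13); add Sofia.
Vertex order: Riga, Hanoi, Delhi, Seoul, Sofia. The 5th vertex is Sofia.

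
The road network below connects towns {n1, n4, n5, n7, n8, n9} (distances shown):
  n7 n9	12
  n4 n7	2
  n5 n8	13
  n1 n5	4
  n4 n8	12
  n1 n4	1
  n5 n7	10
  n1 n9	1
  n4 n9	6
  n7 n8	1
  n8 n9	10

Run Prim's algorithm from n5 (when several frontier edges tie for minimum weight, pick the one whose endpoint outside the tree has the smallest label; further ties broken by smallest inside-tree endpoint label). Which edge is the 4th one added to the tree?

n4-n7

Grow the tree from n5 using Prim:
Step 1: cheapest edge leaving the tree is n1 n5 (4); add n1.
Step 2: cheapest edge leaving the tree is n1 n4 (1); add n4.
Step 3: cheapest edge leaving the tree is n1 n9 (1); add n9.
Step 4: cheapest edge leaving the tree is n4 n7 (2); add n7.
Step 5: cheapest edge leaving the tree is n7 n8 (1); add n8.
The 4th edge added is n4 n7.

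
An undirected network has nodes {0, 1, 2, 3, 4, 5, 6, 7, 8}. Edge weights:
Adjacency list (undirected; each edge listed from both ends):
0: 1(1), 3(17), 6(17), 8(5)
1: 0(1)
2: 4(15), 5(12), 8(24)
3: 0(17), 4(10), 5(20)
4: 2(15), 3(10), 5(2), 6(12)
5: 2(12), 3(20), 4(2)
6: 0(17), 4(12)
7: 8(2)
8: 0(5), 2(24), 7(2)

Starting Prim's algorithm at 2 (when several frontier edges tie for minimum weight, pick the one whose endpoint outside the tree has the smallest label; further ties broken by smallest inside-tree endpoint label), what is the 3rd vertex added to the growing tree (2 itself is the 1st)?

4

Grow the tree from 2 using Prim:
Step 1: cheapest edge leaving the tree is 2—5 (12); add 5.
Step 2: cheapest edge leaving the tree is 4—5 (2); add 4.
Step 3: cheapest edge leaving the tree is 3—4 (10); add 3.
Step 4: cheapest edge leaving the tree is 4—6 (12); add 6.
Step 5: cheapest edge leaving the tree is 0—3 (17); add 0.
Step 6: cheapest edge leaving the tree is 0—1 (1); add 1.
Step 7: cheapest edge leaving the tree is 0—8 (5); add 8.
Step 8: cheapest edge leaving the tree is 7—8 (2); add 7.
Vertex order: 2, 5, 4, 3, 6, 0, 1, 8, 7. The 3rd vertex is 4.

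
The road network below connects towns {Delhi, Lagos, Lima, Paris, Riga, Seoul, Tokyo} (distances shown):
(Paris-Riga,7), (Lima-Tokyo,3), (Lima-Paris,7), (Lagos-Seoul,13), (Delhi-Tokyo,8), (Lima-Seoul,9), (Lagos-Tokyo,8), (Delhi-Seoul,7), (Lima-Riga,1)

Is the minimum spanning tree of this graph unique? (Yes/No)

Kruskal's algorithm — process edges by increasing weight (ties by edge label):
Lima-Riga (1): add. Components now {Tokyo} {Seoul} {Lima,Riga} {Paris} {Lagos} {Delhi}
Lima-Tokyo (3): add. Components now {Lima,Riga,Tokyo} {Seoul} {Paris} {Lagos} {Delhi}
Delhi-Seoul (7): add. Components now {Lima,Riga,Tokyo} {Delhi,Seoul} {Paris} {Lagos}
Lima-Paris (7): add. Components now {Lima,Paris,Riga,Tokyo} {Delhi,Seoul} {Lagos}
Paris-Riga (7): skip — Paris and Riga already connected.
Delhi-Tokyo (8): add. Components now {Delhi,Lima,Paris,Riga,Seoul,Tokyo} {Lagos}
Lagos-Tokyo (8): add. Components now {Delhi,Lagos,Lima,Paris,Riga,Seoul,Tokyo}
Non-tree edge Paris-Riga has weight 7, equal to the heaviest edge on its tree cycle — swapping gives another MST of the same weight. Not unique.

No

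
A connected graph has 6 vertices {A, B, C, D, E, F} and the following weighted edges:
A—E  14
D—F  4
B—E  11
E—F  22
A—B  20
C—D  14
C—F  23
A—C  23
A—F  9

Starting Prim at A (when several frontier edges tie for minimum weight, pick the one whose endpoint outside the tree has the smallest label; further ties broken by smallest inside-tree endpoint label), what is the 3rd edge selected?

Grow the tree from A using Prim:
Step 1: frontier [A—F 9, A—E 14, A—B 20, A—C 23] → take A—F (9); add F.
Step 2: frontier [A—E 14, A—B 20, A—C 23, D—F 4, E—F 22, C—F 23] → take D—F (4); add D.
Step 3: frontier [A—E 14, A—B 20, A—C 23, C—D 14, E—F 22, C—F 23] → take C—D (14); add C.
Step 4: frontier [A—E 14, A—B 20, E—F 22] → take A—E (14); add E.
Step 5: frontier [A—B 20, B—E 11] → take B—E (11); add B.
The 3rd edge added is C—D.

C-D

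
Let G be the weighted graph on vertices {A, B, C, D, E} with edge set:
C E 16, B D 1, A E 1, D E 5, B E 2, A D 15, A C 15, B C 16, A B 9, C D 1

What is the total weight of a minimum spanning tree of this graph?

5

Prim's algorithm from A:
Step 1: cheapest edge leaving the tree is A E (1); add E.
Step 2: cheapest edge leaving the tree is B E (2); add B.
Step 3: cheapest edge leaving the tree is B D (1); add D.
Step 4: cheapest edge leaving the tree is C D (1); add C.
MST edges: A E, B E, B D, C D; total weight 1+2+1+1 = 5.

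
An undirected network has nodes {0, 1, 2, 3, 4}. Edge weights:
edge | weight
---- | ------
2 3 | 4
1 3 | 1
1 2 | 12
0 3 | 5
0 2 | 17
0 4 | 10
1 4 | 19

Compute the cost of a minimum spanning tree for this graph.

Kruskal: consider edges lightest-first.
1 3 (1): add — endpoints in different components.
2 3 (4): add — endpoints in different components.
0 3 (5): add — endpoints in different components.
0 4 (10): add — endpoints in different components.
MST edges: 1 3, 2 3, 0 3, 0 4; total weight 1+4+5+10 = 20.

20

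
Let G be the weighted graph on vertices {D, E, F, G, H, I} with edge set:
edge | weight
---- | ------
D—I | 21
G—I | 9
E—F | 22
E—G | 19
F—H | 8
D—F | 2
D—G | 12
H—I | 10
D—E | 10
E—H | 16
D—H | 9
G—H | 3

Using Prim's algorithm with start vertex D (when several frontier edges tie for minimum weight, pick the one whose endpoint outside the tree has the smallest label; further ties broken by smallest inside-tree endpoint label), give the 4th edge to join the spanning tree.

G-I

Prim's algorithm from D:
Step 1: cheapest edge leaving the tree is D—F (2); add F.
Step 2: cheapest edge leaving the tree is F—H (8); add H.
Step 3: cheapest edge leaving the tree is G—H (3); add G.
Step 4: cheapest edge leaving the tree is G—I (9); add I.
Step 5: cheapest edge leaving the tree is D—E (10); add E.
The 4th edge added is G—I.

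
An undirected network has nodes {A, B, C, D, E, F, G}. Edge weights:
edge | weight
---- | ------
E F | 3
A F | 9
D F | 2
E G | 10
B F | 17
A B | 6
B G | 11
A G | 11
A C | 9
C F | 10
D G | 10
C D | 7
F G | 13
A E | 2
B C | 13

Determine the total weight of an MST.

30

Prim, starting at B.
Step 1: cheapest edge leaving the tree is A B (6); add A.
Step 2: cheapest edge leaving the tree is A E (2); add E.
Step 3: cheapest edge leaving the tree is E F (3); add F.
Step 4: cheapest edge leaving the tree is D F (2); add D.
Step 5: cheapest edge leaving the tree is C D (7); add C.
Step 6: cheapest edge leaving the tree is D G (10); add G.
MST edges: A B, A E, E F, D F, C D, D G; total weight 6+2+3+2+7+10 = 30.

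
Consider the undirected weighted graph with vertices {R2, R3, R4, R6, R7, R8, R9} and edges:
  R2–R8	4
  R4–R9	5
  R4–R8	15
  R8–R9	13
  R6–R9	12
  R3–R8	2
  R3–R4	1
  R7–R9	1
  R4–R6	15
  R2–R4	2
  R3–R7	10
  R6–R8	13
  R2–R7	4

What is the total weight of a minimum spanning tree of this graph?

Kruskal: consider edges lightest-first.
R3–R4 (1): add — endpoints in different components.
R7–R9 (1): add — endpoints in different components.
R2–R4 (2): add — endpoints in different components.
R3–R8 (2): add — endpoints in different components.
R2–R7 (4): add — endpoints in different components.
R2–R8 (4): skip — R8 and R2 already connected.
R4–R9 (5): skip — R4 and R9 already connected.
R3–R7 (10): skip — R7 and R3 already connected.
R6–R9 (12): add — endpoints in different components.
MST edges: R3–R4, R7–R9, R2–R4, R3–R8, R2–R7, R6–R9; total weight 1+1+2+2+4+12 = 22.

22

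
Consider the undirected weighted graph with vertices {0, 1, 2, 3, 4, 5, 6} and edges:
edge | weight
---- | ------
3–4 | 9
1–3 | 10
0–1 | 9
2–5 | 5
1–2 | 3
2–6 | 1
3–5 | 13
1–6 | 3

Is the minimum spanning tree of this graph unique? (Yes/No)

Sort edges by weight, then run Kruskal:
2–6 (1): add. Components now {0} {1} {2,6} {3} {4} {5}
1–2 (3): add. Components now {0} {1,2,6} {3} {4} {5}
1–6 (3): skip — 1 and 6 already connected.
2–5 (5): add. Components now {0} {1,2,5,6} {3} {4}
0–1 (9): add. Components now {0,1,2,5,6} {3} {4}
3–4 (9): add. Components now {0,1,2,5,6} {3,4}
1–3 (10): add. Components now {0,1,2,3,4,5,6}
Non-tree edge 1–6 has weight 3, equal to the heaviest edge on its tree cycle — swapping gives another MST of the same weight. Not unique.

No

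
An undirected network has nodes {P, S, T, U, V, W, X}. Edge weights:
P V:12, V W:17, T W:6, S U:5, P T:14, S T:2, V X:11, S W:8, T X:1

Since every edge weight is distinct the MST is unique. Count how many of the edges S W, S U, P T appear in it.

Kruskal: consider edges lightest-first.
T X (1): add — endpoints in different components.
S T (2): add — endpoints in different components.
S U (5): add — endpoints in different components.
T W (6): add — endpoints in different components.
S W (8): skip — S and W already connected.
V X (11): add — endpoints in different components.
P V (12): add — endpoints in different components.
MST edge set: {T X, S T, S U, T W, V X, P V}.
Of the listed edges, {S U} are in the MST → 1.

1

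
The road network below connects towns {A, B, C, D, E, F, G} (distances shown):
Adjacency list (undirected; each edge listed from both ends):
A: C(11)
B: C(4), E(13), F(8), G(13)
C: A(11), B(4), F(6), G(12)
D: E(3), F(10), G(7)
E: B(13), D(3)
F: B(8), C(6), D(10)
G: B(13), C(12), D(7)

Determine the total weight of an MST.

41

Prim, starting at G.
Step 1: frontier [D—G 7, C—G 12, B—G 13] → take D—G (7); add D.
Step 2: frontier [D—E 3, D—F 10, C—G 12, B—G 13] → take D—E (3); add E.
Step 3: frontier [D—F 10, B—E 13, C—G 12, B—G 13] → take D—F (10); add F.
Step 4: frontier [B—E 13, C—F 6, B—F 8, C—G 12, B—G 13] → take C—F (6); add C.
Step 5: frontier [B—C 4, A—C 11, B—E 13, B—F 8, B—G 13] → take B—C (4); add B.
Step 6: frontier [A—C 11] → take A—C (11); add A.
MST edges: D—G, D—E, D—F, C—F, B—C, A—C; total weight 7+3+10+6+4+11 = 41.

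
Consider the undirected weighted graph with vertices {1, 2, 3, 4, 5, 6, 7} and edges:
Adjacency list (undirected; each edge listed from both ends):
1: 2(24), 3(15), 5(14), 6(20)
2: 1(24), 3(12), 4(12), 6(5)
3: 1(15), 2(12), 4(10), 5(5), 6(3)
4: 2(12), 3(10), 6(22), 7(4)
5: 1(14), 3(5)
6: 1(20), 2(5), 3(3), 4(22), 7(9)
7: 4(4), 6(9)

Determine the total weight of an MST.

40

Prim, starting at 3.
Step 1: frontier [3-6 3, 3-5 5, 3-4 10, 2-3 12, 1-3 15] → take 3-6 (3); add 6.
Step 2: frontier [3-5 5, 3-4 10, 2-3 12, 1-3 15, 2-6 5, 6-7 9, 1-6 20, 4-6 22] → take 2-6 (5); add 2.
Step 3: frontier [2-4 12, 1-2 24, 3-5 5, 3-4 10, 1-3 15, 6-7 9, 1-6 20, 4-6 22] → take 3-5 (5); add 5.
Step 4: frontier [2-4 12, 1-2 24, 3-4 10, 1-3 15, 1-5 14, 6-7 9, 1-6 20, 4-6 22] → take 6-7 (9); add 7.
Step 5: frontier [2-4 12, 1-2 24, 3-4 10, 1-3 15, 1-5 14, 1-6 20, 4-6 22, 4-7 4] → take 4-7 (4); add 4.
Step 6: frontier [1-2 24, 1-3 15, 1-5 14, 1-6 20] → take 1-5 (14); add 1.
MST edges: 3-6, 2-6, 3-5, 6-7, 4-7, 1-5; total weight 3+5+5+9+4+14 = 40.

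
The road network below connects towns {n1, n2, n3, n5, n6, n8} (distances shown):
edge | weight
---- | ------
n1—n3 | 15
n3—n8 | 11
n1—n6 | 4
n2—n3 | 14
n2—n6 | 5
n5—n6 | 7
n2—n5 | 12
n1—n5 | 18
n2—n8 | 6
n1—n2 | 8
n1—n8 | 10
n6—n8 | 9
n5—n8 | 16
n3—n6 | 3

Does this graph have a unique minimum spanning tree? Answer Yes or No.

Kruskal: consider edges lightest-first.
n3—n6 (3): add. Components now {n2} {n3,n6} {n8} {n5} {n1}
n1—n6 (4): add. Components now {n2} {n1,n3,n6} {n8} {n5}
n2—n6 (5): add. Components now {n1,n2,n3,n6} {n8} {n5}
n2—n8 (6): add. Components now {n1,n2,n3,n6,n8} {n5}
n5—n6 (7): add. Components now {n1,n2,n3,n5,n6,n8}
Every non-tree edge has weight strictly greater than the heaviest edge on the tree path between its endpoints, so the MST is unique.

Yes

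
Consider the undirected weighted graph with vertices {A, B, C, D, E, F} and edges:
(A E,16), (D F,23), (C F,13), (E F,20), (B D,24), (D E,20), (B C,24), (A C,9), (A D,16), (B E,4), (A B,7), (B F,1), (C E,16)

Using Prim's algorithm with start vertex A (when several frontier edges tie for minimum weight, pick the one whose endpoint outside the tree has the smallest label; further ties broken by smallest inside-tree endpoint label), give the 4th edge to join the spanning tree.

A-C

Prim's algorithm from A:
Step 1: frontier [A B 7, A C 9, A D 16, A E 16] → take A B (7); add B.
Step 2: frontier [A C 9, A D 16, A E 16, B F 1, B E 4, B C 24, B D 24] → take B F (1); add F.
Step 3: frontier [A C 9, A D 16, A E 16, B E 4, B C 24, B D 24, C F 13, E F 20, D F 23] → take B E (4); add E.
Step 4: frontier [A C 9, A D 16, B C 24, B D 24, C E 16, D E 20, C F 13, D F 23] → take A C (9); add C.
Step 5: frontier [A D 16, B D 24, D E 20, D F 23] → take A D (16); add D.
The 4th edge added is A C.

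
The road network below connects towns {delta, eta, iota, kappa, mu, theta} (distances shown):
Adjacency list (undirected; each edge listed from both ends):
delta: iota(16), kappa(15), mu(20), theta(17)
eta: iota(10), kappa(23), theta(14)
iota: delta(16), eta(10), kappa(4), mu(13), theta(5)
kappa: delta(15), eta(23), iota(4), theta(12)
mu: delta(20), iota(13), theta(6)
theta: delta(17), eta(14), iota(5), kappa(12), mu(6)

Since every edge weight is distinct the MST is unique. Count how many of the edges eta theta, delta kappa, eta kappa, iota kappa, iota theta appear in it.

Kruskal: consider edges lightest-first.
iota kappa (4): add. Components now {theta} {eta} {delta} {iota,kappa} {mu}
iota theta (5): add. Components now {iota,kappa,theta} {eta} {delta} {mu}
mu theta (6): add. Components now {iota,kappa,mu,theta} {eta} {delta}
eta iota (10): add. Components now {eta,iota,kappa,mu,theta} {delta}
kappa theta (12): skip — theta and kappa already connected.
iota mu (13): skip — mu and iota already connected.
eta theta (14): skip — theta and eta already connected.
delta kappa (15): add. Components now {delta,eta,iota,kappa,mu,theta}
MST edge set: {iota kappa, iota theta, mu theta, eta iota, delta kappa}.
Of the listed edges, {delta kappa, iota kappa, iota theta} are in the MST → 3.

3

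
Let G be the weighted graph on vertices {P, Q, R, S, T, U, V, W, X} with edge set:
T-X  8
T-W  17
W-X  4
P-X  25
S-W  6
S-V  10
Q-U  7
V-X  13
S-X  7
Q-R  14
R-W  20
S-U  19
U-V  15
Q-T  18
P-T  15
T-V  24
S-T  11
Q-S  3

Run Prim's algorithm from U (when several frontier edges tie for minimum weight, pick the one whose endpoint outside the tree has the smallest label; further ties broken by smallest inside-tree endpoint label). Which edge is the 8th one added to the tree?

Grow the tree from U using Prim:
Step 1: cheapest edge leaving the tree is Q-U (7); add Q.
Step 2: cheapest edge leaving the tree is Q-S (3); add S.
Step 3: cheapest edge leaving the tree is S-W (6); add W.
Step 4: cheapest edge leaving the tree is W-X (4); add X.
Step 5: cheapest edge leaving the tree is T-X (8); add T.
Step 6: cheapest edge leaving the tree is S-V (10); add V.
Step 7: cheapest edge leaving the tree is Q-R (14); add R.
Step 8: cheapest edge leaving the tree is P-T (15); add P.
The 8th edge added is P-T.

P-T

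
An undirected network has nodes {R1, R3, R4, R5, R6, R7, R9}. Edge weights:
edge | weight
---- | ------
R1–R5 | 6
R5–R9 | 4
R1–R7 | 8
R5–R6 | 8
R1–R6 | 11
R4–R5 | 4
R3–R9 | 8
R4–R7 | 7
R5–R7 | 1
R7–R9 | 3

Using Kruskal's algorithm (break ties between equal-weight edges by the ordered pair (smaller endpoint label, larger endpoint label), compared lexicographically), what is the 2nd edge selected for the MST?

Kruskal: consider edges lightest-first.
R5–R7 (1): add. Components now {R5,R7} {R6} {R9} {R4} {R1} {R3}
R7–R9 (3): add. Components now {R5,R7,R9} {R6} {R4} {R1} {R3}
R4–R5 (4): add. Components now {R4,R5,R7,R9} {R6} {R1} {R3}
R5–R9 (4): skip — R5 and R9 already connected.
R1–R5 (6): add. Components now {R1,R4,R5,R7,R9} {R6} {R3}
R4–R7 (7): skip — R7 and R4 already connected.
R1–R7 (8): skip — R7 and R1 already connected.
R3–R9 (8): add. Components now {R1,R3,R4,R5,R7,R9} {R6}
R5–R6 (8): add. Components now {R1,R3,R4,R5,R6,R7,R9}
The 2nd edge added is R7–R9.

R7-R9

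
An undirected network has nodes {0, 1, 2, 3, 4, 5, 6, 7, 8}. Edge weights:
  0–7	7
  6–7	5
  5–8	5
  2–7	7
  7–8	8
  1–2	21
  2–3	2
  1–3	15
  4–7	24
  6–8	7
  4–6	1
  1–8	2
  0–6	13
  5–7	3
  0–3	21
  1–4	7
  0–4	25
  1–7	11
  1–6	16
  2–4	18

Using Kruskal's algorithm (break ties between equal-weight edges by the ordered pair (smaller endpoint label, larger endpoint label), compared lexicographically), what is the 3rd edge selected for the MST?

Kruskal's algorithm — process edges by increasing weight (ties by edge label):
4–6 (1): add — endpoints in different components.
1–8 (2): add — endpoints in different components.
2–3 (2): add — endpoints in different components.
5–7 (3): add — endpoints in different components.
5–8 (5): add — endpoints in different components.
6–7 (5): add — endpoints in different components.
0–7 (7): add — endpoints in different components.
1–4 (7): skip — 1 and 4 already connected.
2–7 (7): add — endpoints in different components.
The 3rd edge added is 2–3.

2-3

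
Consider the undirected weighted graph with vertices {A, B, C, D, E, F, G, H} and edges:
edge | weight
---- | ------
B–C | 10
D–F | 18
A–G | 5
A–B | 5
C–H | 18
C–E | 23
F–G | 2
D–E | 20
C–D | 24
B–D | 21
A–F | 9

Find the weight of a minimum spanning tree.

Grow the tree from D using Prim:
Step 1: cheapest edge leaving the tree is D–F (18); add F.
Step 2: cheapest edge leaving the tree is F–G (2); add G.
Step 3: cheapest edge leaving the tree is A–G (5); add A.
Step 4: cheapest edge leaving the tree is A–B (5); add B.
Step 5: cheapest edge leaving the tree is B–C (10); add C.
Step 6: cheapest edge leaving the tree is C–H (18); add H.
Step 7: cheapest edge leaving the tree is D–E (20); add E.
MST edges: D–F, F–G, A–G, A–B, B–C, C–H, D–E; total weight 18+2+5+5+10+18+20 = 78.

78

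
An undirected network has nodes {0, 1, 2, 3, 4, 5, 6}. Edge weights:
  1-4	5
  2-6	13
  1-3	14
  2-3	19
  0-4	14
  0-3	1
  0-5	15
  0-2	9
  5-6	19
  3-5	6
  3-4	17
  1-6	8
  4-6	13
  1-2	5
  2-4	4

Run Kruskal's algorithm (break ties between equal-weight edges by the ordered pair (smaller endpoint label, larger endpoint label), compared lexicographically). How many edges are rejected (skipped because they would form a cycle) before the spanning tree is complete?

1

Kruskal: consider edges lightest-first.
0-3 (1): add. Components now {0,3} {1} {2} {4} {5} {6}
2-4 (4): add. Components now {0,3} {1} {2,4} {5} {6}
1-2 (5): add. Components now {0,3} {1,2,4} {5} {6}
1-4 (5): skip — 1 and 4 already connected.
3-5 (6): add. Components now {0,3,5} {1,2,4} {6}
1-6 (8): add. Components now {0,3,5} {1,2,4,6}
0-2 (9): add. Components now {0,1,2,3,4,5,6}
Edges rejected before the tree was complete: 1.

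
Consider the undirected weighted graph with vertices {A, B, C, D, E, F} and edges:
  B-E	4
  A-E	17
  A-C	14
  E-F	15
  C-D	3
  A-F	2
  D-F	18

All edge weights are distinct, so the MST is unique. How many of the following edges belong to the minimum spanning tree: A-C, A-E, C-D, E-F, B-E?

Kruskal: consider edges lightest-first.
A-F (2): add. Components now {A,F} {B} {C} {D} {E}
C-D (3): add. Components now {A,F} {B} {C,D} {E}
B-E (4): add. Components now {A,F} {B,E} {C,D}
A-C (14): add. Components now {A,C,D,F} {B,E}
E-F (15): add. Components now {A,B,C,D,E,F}
MST edge set: {A-F, C-D, B-E, A-C, E-F}.
Of the listed edges, {A-C, C-D, E-F, B-E} are in the MST → 4.

4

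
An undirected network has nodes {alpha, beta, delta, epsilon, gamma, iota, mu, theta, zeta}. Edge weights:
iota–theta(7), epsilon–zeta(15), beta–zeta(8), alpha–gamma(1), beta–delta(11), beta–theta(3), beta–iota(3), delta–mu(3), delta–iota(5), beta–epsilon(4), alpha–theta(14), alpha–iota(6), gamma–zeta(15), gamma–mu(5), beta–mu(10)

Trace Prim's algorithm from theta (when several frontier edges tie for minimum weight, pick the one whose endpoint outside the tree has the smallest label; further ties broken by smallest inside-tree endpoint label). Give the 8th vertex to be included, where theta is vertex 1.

Prim, starting at theta.
Step 1: cheapest edge leaving the tree is beta–theta (3); add beta.
Step 2: cheapest edge leaving the tree is beta–iota (3); add iota.
Step 3: cheapest edge leaving the tree is beta–epsilon (4); add epsilon.
Step 4: cheapest edge leaving the tree is delta–iota (5); add delta.
Step 5: cheapest edge leaving the tree is delta–mu (3); add mu.
Step 6: cheapest edge leaving the tree is gamma–mu (5); add gamma.
Step 7: cheapest edge leaving the tree is alpha–gamma (1); add alpha.
Step 8: cheapest edge leaving the tree is beta–zeta (8); add zeta.
Vertex order: theta, beta, iota, epsilon, delta, mu, gamma, alpha, zeta. The 8th vertex is alpha.

alpha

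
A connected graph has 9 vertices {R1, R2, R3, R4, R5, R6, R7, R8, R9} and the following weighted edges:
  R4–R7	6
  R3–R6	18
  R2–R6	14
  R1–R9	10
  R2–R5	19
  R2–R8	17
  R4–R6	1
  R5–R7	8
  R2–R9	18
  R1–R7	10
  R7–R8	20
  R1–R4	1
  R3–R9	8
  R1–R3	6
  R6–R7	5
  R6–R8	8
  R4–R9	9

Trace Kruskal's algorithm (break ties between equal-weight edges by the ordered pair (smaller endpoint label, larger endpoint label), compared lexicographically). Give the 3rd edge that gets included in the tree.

Kruskal's algorithm — process edges by increasing weight (ties by edge label):
R1–R4 (1): add — endpoints in different components.
R4–R6 (1): add — endpoints in different components.
R6–R7 (5): add — endpoints in different components.
R1–R3 (6): add — endpoints in different components.
R4–R7 (6): skip — R7 and R4 already connected.
R3–R9 (8): add — endpoints in different components.
R5–R7 (8): add — endpoints in different components.
R6–R8 (8): add — endpoints in different components.
R4–R9 (9): skip — R4 and R9 already connected.
R1–R7 (10): skip — R7 and R1 already connected.
R1–R9 (10): skip — R1 and R9 already connected.
R2–R6 (14): add — endpoints in different components.
The 3rd edge added is R6–R7.

R6-R7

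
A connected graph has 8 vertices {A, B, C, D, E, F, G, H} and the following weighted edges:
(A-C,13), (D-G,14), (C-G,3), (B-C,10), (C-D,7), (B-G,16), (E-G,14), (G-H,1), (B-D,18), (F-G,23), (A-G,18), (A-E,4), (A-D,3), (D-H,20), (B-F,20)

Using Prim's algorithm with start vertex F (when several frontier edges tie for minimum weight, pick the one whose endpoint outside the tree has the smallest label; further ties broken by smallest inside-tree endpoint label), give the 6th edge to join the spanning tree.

Prim's algorithm from F:
Step 1: cheapest edge leaving the tree is B-F (20); add B.
Step 2: cheapest edge leaving the tree is B-C (10); add C.
Step 3: cheapest edge leaving the tree is C-G (3); add G.
Step 4: cheapest edge leaving the tree is G-H (1); add H.
Step 5: cheapest edge leaving the tree is C-D (7); add D.
Step 6: cheapest edge leaving the tree is A-D (3); add A.
Step 7: cheapest edge leaving the tree is A-E (4); add E.
The 6th edge added is A-D.

A-D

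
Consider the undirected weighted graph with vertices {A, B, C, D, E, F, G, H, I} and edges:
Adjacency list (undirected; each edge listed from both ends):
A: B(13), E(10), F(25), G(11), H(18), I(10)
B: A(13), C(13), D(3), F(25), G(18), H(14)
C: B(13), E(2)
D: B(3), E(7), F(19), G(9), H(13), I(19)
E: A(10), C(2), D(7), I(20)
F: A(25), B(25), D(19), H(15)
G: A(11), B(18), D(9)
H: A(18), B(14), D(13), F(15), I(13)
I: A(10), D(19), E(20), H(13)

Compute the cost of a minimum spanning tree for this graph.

Grow the tree from C using Prim:
Step 1: cheapest edge leaving the tree is C-E (2); add E.
Step 2: cheapest edge leaving the tree is D-E (7); add D.
Step 3: cheapest edge leaving the tree is B-D (3); add B.
Step 4: cheapest edge leaving the tree is D-G (9); add G.
Step 5: cheapest edge leaving the tree is A-E (10); add A.
Step 6: cheapest edge leaving the tree is A-I (10); add I.
Step 7: cheapest edge leaving the tree is D-H (13); add H.
Step 8: cheapest edge leaving the tree is F-H (15); add F.
MST edges: C-E, D-E, B-D, D-G, A-E, A-I, D-H, F-H; total weight 2+7+3+9+10+10+13+15 = 69.

69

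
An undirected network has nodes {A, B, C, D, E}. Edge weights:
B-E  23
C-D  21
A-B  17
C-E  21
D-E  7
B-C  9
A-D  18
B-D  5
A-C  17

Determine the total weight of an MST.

38

Kruskal: consider edges lightest-first.
B-D (5): add — endpoints in different components.
D-E (7): add — endpoints in different components.
B-C (9): add — endpoints in different components.
A-B (17): add — endpoints in different components.
MST edges: B-D, D-E, B-C, A-B; total weight 5+7+9+17 = 38.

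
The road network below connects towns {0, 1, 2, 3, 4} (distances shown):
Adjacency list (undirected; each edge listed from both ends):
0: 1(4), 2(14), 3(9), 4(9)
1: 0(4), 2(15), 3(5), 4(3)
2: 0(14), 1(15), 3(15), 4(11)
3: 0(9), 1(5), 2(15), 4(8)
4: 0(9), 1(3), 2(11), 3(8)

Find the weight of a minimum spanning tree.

Grow the tree from 4 using Prim:
Step 1: frontier [1–4 3, 3–4 8, 0–4 9, 2–4 11] → take 1–4 (3); add 1.
Step 2: frontier [0–1 4, 1–3 5, 1–2 15, 3–4 8, 0–4 9, 2–4 11] → take 0–1 (4); add 0.
Step 3: frontier [0–3 9, 0–2 14, 1–3 5, 1–2 15, 3–4 8, 2–4 11] → take 1–3 (5); add 3.
Step 4: frontier [0–2 14, 1–2 15, 2–3 15, 2–4 11] → take 2–4 (11); add 2.
MST edges: 1–4, 0–1, 1–3, 2–4; total weight 3+4+5+11 = 23.

23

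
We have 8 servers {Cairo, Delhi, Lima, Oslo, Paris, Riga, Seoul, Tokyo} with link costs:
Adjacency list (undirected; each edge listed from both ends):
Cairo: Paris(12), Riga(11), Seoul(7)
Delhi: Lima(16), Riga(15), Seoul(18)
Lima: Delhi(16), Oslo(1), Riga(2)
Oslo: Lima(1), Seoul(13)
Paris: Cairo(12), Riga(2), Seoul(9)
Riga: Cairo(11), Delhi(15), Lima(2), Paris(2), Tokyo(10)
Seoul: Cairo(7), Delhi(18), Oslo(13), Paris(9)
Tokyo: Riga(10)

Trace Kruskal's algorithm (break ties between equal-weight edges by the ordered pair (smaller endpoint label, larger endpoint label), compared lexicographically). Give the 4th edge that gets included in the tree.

Cairo-Seoul

Kruskal's algorithm — process edges by increasing weight (ties by edge label):
Lima–Oslo (1): add — endpoints in different components.
Lima–Riga (2): add — endpoints in different components.
Paris–Riga (2): add — endpoints in different components.
Cairo–Seoul (7): add — endpoints in different components.
Paris–Seoul (9): add — endpoints in different components.
Riga–Tokyo (10): add — endpoints in different components.
Cairo–Riga (11): skip — Cairo and Riga already connected.
Cairo–Paris (12): skip — Cairo and Paris already connected.
Oslo–Seoul (13): skip — Oslo and Seoul already connected.
Delhi–Riga (15): add — endpoints in different components.
The 4th edge added is Cairo–Seoul.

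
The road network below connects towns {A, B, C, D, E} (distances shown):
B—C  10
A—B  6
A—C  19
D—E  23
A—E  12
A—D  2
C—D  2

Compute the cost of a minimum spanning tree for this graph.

22

Prim, starting at E.
Step 1: cheapest edge leaving the tree is A—E (12); add A.
Step 2: cheapest edge leaving the tree is A—D (2); add D.
Step 3: cheapest edge leaving the tree is C—D (2); add C.
Step 4: cheapest edge leaving the tree is A—B (6); add B.
MST edges: A—E, A—D, C—D, A—B; total weight 12+2+2+6 = 22.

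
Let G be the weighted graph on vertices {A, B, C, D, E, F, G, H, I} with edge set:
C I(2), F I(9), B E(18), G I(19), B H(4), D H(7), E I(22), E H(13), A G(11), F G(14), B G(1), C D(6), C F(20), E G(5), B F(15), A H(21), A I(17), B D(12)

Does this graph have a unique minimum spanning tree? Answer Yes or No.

Yes

Kruskal: consider edges lightest-first.
B G (1): add — endpoints in different components.
C I (2): add — endpoints in different components.
B H (4): add — endpoints in different components.
E G (5): add — endpoints in different components.
C D (6): add — endpoints in different components.
D H (7): add — endpoints in different components.
F I (9): add — endpoints in different components.
A G (11): add — endpoints in different components.
Every non-tree edge has weight strictly greater than the heaviest edge on the tree path between its endpoints, so the MST is unique.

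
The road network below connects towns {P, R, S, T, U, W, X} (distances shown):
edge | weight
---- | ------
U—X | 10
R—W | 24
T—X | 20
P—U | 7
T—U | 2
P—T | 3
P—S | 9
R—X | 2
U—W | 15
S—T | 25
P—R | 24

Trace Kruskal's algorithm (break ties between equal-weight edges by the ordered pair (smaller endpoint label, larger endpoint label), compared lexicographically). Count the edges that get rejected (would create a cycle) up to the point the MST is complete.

Kruskal: consider edges lightest-first.
R—X (2): add. Components now {R,X} {U} {S} {W} {P} {T}
T—U (2): add. Components now {R,X} {T,U} {S} {W} {P}
P—T (3): add. Components now {R,X} {P,T,U} {S} {W}
P—U (7): skip — U and P already connected.
P—S (9): add. Components now {R,X} {P,S,T,U} {W}
U—X (10): add. Components now {P,R,S,T,U,X} {W}
U—W (15): add. Components now {P,R,S,T,U,W,X}
Edges rejected before the tree was complete: 1.

1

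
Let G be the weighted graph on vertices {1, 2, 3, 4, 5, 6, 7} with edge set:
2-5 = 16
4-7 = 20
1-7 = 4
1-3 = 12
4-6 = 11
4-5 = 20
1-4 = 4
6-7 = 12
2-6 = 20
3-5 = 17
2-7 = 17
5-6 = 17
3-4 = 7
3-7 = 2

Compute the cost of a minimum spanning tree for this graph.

54

Kruskal's algorithm — process edges by increasing weight (ties by edge label):
3-7 (2): add — endpoints in different components.
1-4 (4): add — endpoints in different components.
1-7 (4): add — endpoints in different components.
3-4 (7): skip — 3 and 4 already connected.
4-6 (11): add — endpoints in different components.
1-3 (12): skip — 1 and 3 already connected.
6-7 (12): skip — 6 and 7 already connected.
2-5 (16): add — endpoints in different components.
2-7 (17): add — endpoints in different components.
MST edges: 3-7, 1-4, 1-7, 4-6, 2-5, 2-7; total weight 2+4+4+11+16+17 = 54.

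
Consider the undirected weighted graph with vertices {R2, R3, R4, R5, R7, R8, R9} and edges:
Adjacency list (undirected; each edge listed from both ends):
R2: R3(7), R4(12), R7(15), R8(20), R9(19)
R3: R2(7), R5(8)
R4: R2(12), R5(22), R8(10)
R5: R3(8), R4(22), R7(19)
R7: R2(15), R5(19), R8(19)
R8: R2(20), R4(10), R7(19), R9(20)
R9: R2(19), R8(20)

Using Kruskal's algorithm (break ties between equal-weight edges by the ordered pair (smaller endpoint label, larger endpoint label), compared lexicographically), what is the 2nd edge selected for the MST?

Kruskal: consider edges lightest-first.
R2—R3 (7): add — endpoints in different components.
R3—R5 (8): add — endpoints in different components.
R4—R8 (10): add — endpoints in different components.
R2—R4 (12): add — endpoints in different components.
R2—R7 (15): add — endpoints in different components.
R2—R9 (19): add — endpoints in different components.
The 2nd edge added is R3—R5.

R3-R5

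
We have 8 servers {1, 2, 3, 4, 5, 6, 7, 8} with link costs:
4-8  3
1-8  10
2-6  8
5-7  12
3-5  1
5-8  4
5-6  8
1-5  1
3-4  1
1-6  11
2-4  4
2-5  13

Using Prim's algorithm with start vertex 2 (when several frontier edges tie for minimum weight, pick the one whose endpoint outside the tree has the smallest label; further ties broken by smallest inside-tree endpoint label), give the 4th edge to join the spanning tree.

Prim, starting at 2.
Step 1: frontier [2-4 4, 2-6 8, 2-5 13] → take 2-4 (4); add 4.
Step 2: frontier [2-6 8, 2-5 13, 3-4 1, 4-8 3] → take 3-4 (1); add 3.
Step 3: frontier [2-6 8, 2-5 13, 3-5 1, 4-8 3] → take 3-5 (1); add 5.
Step 4: frontier [2-6 8, 4-8 3, 1-5 1, 5-8 4, 5-6 8, 5-7 12] → take 1-5 (1); add 1.
Step 5: frontier [1-8 10, 1-6 11, 2-6 8, 4-8 3, 5-8 4, 5-6 8, 5-7 12] → take 4-8 (3); add 8.
Step 6: frontier [1-6 11, 2-6 8, 5-6 8, 5-7 12] → take 2-6 (8); add 6.
Step 7: frontier [5-7 12] → take 5-7 (12); add 7.
The 4th edge added is 1-5.

1-5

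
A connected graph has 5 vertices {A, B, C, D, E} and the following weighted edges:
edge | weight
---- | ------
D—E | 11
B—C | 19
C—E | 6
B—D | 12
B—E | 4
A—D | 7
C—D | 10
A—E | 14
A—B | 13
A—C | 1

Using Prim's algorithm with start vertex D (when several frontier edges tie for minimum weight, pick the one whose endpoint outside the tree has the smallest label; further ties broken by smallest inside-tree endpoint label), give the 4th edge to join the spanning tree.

Grow the tree from D using Prim:
Step 1: frontier [A—D 7, C—D 10, D—E 11, B—D 12] → take A—D (7); add A.
Step 2: frontier [A—C 1, A—B 13, A—E 14, C—D 10, D—E 11, B—D 12] → take A—C (1); add C.
Step 3: frontier [A—B 13, A—E 14, C—E 6, B—C 19, D—E 11, B—D 12] → take C—E (6); add E.
Step 4: frontier [A—B 13, B—C 19, B—D 12, B—E 4] → take B—E (4); add B.
The 4th edge added is B—E.

B-E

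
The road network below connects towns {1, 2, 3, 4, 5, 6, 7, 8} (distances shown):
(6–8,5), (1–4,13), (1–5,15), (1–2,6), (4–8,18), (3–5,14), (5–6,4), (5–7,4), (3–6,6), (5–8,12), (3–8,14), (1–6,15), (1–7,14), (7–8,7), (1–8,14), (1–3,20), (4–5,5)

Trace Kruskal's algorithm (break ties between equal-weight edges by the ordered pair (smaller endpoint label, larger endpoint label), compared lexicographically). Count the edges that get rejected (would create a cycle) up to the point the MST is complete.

Sort edges by weight, then run Kruskal:
5–6 (4): add — endpoints in different components.
5–7 (4): add — endpoints in different components.
4–5 (5): add — endpoints in different components.
6–8 (5): add — endpoints in different components.
1–2 (6): add — endpoints in different components.
3–6 (6): add — endpoints in different components.
7–8 (7): skip — 7 and 8 already connected.
5–8 (12): skip — 5 and 8 already connected.
1–4 (13): add — endpoints in different components.
Edges rejected before the tree was complete: 2.

2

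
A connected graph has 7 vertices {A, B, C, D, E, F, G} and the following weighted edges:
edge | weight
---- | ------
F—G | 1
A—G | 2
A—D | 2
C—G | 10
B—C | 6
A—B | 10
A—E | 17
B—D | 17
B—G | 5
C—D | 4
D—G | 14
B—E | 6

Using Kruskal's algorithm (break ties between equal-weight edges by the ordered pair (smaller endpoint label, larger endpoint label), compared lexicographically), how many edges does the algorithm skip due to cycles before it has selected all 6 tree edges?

1

Sort edges by weight, then run Kruskal:
F—G (1): add — endpoints in different components.
A—D (2): add — endpoints in different components.
A—G (2): add — endpoints in different components.
C—D (4): add — endpoints in different components.
B—G (5): add — endpoints in different components.
B—C (6): skip — B and C already connected.
B—E (6): add — endpoints in different components.
Edges rejected before the tree was complete: 1.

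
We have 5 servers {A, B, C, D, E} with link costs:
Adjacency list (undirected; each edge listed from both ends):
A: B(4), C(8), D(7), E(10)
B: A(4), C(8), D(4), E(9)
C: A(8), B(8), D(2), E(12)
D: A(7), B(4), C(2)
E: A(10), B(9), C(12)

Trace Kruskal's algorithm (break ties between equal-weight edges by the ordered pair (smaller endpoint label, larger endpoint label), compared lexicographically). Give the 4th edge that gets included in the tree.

Sort edges by weight, then run Kruskal:
C–D (2): add. Components now {A} {B} {C,D} {E}
A–B (4): add. Components now {A,B} {C,D} {E}
B–D (4): add. Components now {A,B,C,D} {E}
A–D (7): skip — A and D already connected.
A–C (8): skip — A and C already connected.
B–C (8): skip — B and C already connected.
B–E (9): add. Components now {A,B,C,D,E}
The 4th edge added is B–E.

B-E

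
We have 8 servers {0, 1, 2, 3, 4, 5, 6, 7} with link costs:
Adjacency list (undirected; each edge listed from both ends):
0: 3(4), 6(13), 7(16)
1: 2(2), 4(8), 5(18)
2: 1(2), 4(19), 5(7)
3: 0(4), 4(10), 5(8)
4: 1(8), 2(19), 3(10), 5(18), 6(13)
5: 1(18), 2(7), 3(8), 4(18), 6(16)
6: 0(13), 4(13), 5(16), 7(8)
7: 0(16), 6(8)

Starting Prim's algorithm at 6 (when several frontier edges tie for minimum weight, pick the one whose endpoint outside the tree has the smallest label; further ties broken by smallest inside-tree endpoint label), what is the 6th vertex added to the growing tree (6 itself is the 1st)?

2

Prim, starting at 6.
Step 1: cheapest edge leaving the tree is 6-7 (8); add 7.
Step 2: cheapest edge leaving the tree is 0-6 (13); add 0.
Step 3: cheapest edge leaving the tree is 0-3 (4); add 3.
Step 4: cheapest edge leaving the tree is 3-5 (8); add 5.
Step 5: cheapest edge leaving the tree is 2-5 (7); add 2.
Step 6: cheapest edge leaving the tree is 1-2 (2); add 1.
Step 7: cheapest edge leaving the tree is 1-4 (8); add 4.
Vertex order: 6, 7, 0, 3, 5, 2, 1, 4. The 6th vertex is 2.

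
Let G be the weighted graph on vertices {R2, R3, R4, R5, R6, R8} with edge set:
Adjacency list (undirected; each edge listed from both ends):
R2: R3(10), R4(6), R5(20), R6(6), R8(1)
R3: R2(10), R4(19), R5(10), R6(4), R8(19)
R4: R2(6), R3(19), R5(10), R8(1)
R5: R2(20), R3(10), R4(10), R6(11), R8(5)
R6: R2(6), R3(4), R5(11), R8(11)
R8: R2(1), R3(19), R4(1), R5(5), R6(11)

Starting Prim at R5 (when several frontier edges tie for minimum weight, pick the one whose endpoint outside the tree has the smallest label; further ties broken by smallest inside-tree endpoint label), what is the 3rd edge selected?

R4-R8

Prim, starting at R5.
Step 1: frontier [R5-R8 5, R3-R5 10, R4-R5 10, R5-R6 11, R2-R5 20] → take R5-R8 (5); add R8.
Step 2: frontier [R3-R5 10, R4-R5 10, R5-R6 11, R2-R5 20, R2-R8 1, R4-R8 1, R6-R8 11, R3-R8 19] → take R2-R8 (1); add R2.
Step 3: frontier [R2-R4 6, R2-R6 6, R2-R3 10, R3-R5 10, R4-R5 10, R5-R6 11, R4-R8 1, R6-R8 11, R3-R8 19] → take R4-R8 (1); add R4.
Step 4: frontier [R2-R6 6, R2-R3 10, R3-R4 19, R3-R5 10, R5-R6 11, R6-R8 11, R3-R8 19] → take R2-R6 (6); add R6.
Step 5: frontier [R2-R3 10, R3-R4 19, R3-R5 10, R3-R6 4, R3-R8 19] → take R3-R6 (4); add R3.
The 3rd edge added is R4-R8.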